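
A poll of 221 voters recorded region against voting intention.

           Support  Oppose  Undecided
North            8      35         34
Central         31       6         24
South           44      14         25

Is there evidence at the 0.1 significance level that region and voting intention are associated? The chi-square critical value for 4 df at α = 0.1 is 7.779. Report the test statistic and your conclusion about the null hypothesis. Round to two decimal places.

46.22; reject H₀

Row totals: 77, 61, 83. Column totals: 83, 55, 83. Grand total N = 221.
Expected counts (row total × column total / N):
  North, Support: 77×83/221 = 28.919
  North, Oppose: 77×55/221 = 19.163
  North, Undecided: 77×83/221 = 28.919
  Central, Support: 61×83/221 = 22.910
  Central, Oppose: 61×55/221 = 15.181
  Central, Undecided: 61×83/221 = 22.910
  South, Support: 83×83/221 = 31.172
  South, Oppose: 83×55/221 = 20.656
  South, Undecided: 83×83/221 = 31.172
Contributions (O − E)²/E:
  (8 − 28.919)²/28.919 = 15.1321
  (35 − 19.163)²/19.163 = 13.0883
  (34 − 28.919)²/28.919 = 0.8927
  (31 − 22.910)²/22.910 = 2.8567
  (6 − 15.181)²/15.181 = 5.5524
  (24 − 22.910)²/22.910 = 0.0519
  (44 − 31.172)²/31.172 = 5.2790
  (14 − 20.656)²/20.656 = 2.1448
  (25 − 31.172)²/31.172 = 1.2220
χ² = 15.1321 + 13.0883 + 0.8927 + 2.8567 + 5.5524 + 0.0519 + 5.2790 + 2.1448 + 1.2220 = 46.22
df = (3−1)(3−1) = 4. Since 46.22 > 7.779, reject the null hypothesis of independence at α = 0.1.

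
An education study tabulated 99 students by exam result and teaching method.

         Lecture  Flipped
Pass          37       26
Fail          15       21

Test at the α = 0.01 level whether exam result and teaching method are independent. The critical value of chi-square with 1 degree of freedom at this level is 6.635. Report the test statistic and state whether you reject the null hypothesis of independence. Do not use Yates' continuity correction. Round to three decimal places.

Row totals: 63, 36. Column totals: 52, 47. Grand total N = 99.
Expected counts (row total × column total / N):
  Pass, Lecture: 63×52/99 = 33.0909
  Pass, Flipped: 63×47/99 = 29.9091
  Fail, Lecture: 36×52/99 = 18.9091
  Fail, Flipped: 36×47/99 = 17.0909
Contributions (O − E)²/E:
  (37 − 33.0909)²/33.0909 = 0.4618
  (26 − 29.9091)²/29.9091 = 0.5109
  (15 − 18.9091)²/18.9091 = 0.8081
  (21 − 17.0909)²/17.0909 = 0.8941
χ² = 0.4618 + 0.5109 + 0.8081 + 0.8941 = 2.675
df = (2−1)(2−1) = 1. Since 2.675 < 6.635, fail to reject the null hypothesis of independence at α = 0.01.

2.675; fail to reject H₀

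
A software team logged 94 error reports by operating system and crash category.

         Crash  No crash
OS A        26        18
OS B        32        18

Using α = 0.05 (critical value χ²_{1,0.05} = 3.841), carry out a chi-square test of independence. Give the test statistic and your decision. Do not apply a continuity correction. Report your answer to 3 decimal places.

Row totals: 44, 50. Column totals: 58, 36. Grand total N = 94.
Expected counts (row total × column total / N):
  OS A, Crash: 44×58/94 = 27.1489
  OS A, No crash: 44×36/94 = 16.8511
  OS B, Crash: 50×58/94 = 30.8511
  OS B, No crash: 50×36/94 = 19.1489
Contributions (O − E)²/E:
  (26 − 27.1489)²/27.1489 = 0.0486
  (18 − 16.8511)²/16.8511 = 0.0783
  (32 − 30.8511)²/30.8511 = 0.0428
  (18 − 19.1489)²/19.1489 = 0.0689
χ² = 0.0486 + 0.0783 + 0.0428 + 0.0689 = 0.239
df = (2−1)(2−1) = 1. Since 0.239 < 3.841, fail to reject the null hypothesis of independence at α = 0.05.

0.239; fail to reject H₀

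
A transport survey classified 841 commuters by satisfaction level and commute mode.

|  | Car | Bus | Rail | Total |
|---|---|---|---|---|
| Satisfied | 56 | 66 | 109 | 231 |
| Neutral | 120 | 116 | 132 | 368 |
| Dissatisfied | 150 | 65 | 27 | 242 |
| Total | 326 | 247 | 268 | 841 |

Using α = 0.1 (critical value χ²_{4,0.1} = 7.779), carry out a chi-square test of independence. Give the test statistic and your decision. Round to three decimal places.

102.405; reject H₀

Grand total N = 841.
Expected counts (row total × column total / N):
  Satisfied, Car: 231×326/841 = 89.54340
  Satisfied, Bus: 231×247/841 = 67.84423
  Satisfied, Rail: 231×268/841 = 73.61237
  Neutral, Car: 368×326/841 = 142.64923
  Neutral, Bus: 368×247/841 = 108.08086
  Neutral, Rail: 368×268/841 = 117.26992
  Dissatisfied, Car: 242×326/841 = 93.80737
  Dissatisfied, Bus: 242×247/841 = 71.07491
  Dissatisfied, Rail: 242×268/841 = 77.11772
Contributions (O − E)²/E:
  (56 − 89.54340)²/89.54340 = 12.5655
  (66 − 67.84423)²/67.84423 = 0.0501
  (109 − 73.61237)²/73.61237 = 17.0119
  (120 − 142.64923)²/142.64923 = 3.5961
  (116 − 108.08086)²/108.08086 = 0.5802
  (132 − 117.26992)²/117.26992 = 1.8502
  (150 − 93.80737)²/93.80737 = 33.6606
  (65 − 71.07491)²/71.07491 = 0.5192
  (27 − 77.11772)²/77.11772 = 32.5708
χ² = 12.5655 + 0.0501 + 17.0119 + 3.5961 + 0.5802 + 1.8502 + 33.6606 + 0.5192 + 32.5708 = 102.405
df = (3−1)(3−1) = 4. Since 102.405 > 7.779, reject the null hypothesis of independence at α = 0.1.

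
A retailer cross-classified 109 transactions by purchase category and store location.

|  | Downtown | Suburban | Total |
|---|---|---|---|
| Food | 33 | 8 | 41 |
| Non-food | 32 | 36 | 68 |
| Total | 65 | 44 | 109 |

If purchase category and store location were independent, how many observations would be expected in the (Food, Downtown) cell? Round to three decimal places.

Row total (Food) = 41; column total (Downtown) = 65; grand total N = 109.
Expected count = (row total × column total) / N = 41 × 65 / 109 = 24.450.

24.450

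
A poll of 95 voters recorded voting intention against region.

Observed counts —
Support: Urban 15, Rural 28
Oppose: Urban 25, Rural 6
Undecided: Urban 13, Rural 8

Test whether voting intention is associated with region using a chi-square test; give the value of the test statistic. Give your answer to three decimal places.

15.703

Row totals: 43, 31, 21. Column totals: 53, 42. Grand total N = 95.
Expected counts (row total × column total / N):
  Support, Urban: 43×53/95 = 23.9895
  Support, Rural: 43×42/95 = 19.0105
  Oppose, Urban: 31×53/95 = 17.2947
  Oppose, Rural: 31×42/95 = 13.7053
  Undecided, Urban: 21×53/95 = 11.7158
  Undecided, Rural: 21×42/95 = 9.2842
Contributions (O − E)²/E:
  (15 − 23.9895)²/23.9895 = 3.3686
  (28 − 19.0105)²/19.0105 = 4.2509
  (25 − 17.2947)²/17.2947 = 3.4329
  (6 − 13.7053)²/13.7053 = 4.3320
  (13 − 11.7158)²/11.7158 = 0.1408
  (8 − 9.2842)²/9.2842 = 0.1776
χ² = 3.3686 + 4.2509 + 3.4329 + 4.3320 + 0.1408 + 0.1776 = 15.703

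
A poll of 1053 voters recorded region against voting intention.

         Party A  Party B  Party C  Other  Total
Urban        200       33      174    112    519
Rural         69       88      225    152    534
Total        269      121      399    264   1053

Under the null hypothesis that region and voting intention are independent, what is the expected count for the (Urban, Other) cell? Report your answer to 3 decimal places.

130.120

Row total (Urban) = 519; column total (Other) = 264; grand total N = 1053.
Expected count = (row total × column total) / N = 519 × 264 / 1053 = 130.120.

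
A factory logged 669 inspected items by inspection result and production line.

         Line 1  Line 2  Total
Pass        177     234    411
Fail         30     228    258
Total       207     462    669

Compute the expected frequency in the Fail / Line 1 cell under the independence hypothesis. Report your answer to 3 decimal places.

Row total (Fail) = 258; column total (Line 1) = 207; grand total N = 669.
Expected count = (row total × column total) / N = 258 × 207 / 669 = 79.830.

79.830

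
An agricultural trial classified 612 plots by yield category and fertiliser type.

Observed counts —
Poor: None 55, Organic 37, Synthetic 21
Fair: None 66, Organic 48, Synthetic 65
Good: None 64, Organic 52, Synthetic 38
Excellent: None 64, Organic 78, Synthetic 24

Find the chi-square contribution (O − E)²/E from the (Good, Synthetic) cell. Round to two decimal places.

Row total (Good) = 154; column total (Synthetic) = 148; N = 612.
Expected count E = 154 × 148 / 612 = 37.242.
Contribution = (O − E)²/E = (38 − 37.242)² / 37.242 = 0.02.

0.02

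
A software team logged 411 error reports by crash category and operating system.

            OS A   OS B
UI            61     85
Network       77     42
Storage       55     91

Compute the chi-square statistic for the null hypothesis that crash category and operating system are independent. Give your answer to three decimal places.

Row totals: 146, 119, 146. Column totals: 193, 218. Grand total N = 411.
Expected counts (row total × column total / N):
  UI, OS A: 146×193/411 = 68.55961
  UI, OS B: 146×218/411 = 77.44039
  Network, OS A: 119×193/411 = 55.88078
  Network, OS B: 119×218/411 = 63.11922
  Storage, OS A: 146×193/411 = 68.55961
  Storage, OS B: 146×218/411 = 77.44039
Contributions (O − E)²/E:
  (61 − 68.55961)²/68.55961 = 0.8335
  (85 − 77.44039)²/77.44039 = 0.7380
  (77 − 55.88078)²/55.88078 = 7.9817
  (42 − 63.11922)²/63.11922 = 7.0663
  (55 − 68.55961)²/68.55961 = 2.6818
  (91 − 77.44039)²/77.44039 = 2.3743
χ² = 0.8335 + 0.7380 + 7.9817 + 7.0663 + 2.6818 + 2.3743 = 21.676

21.676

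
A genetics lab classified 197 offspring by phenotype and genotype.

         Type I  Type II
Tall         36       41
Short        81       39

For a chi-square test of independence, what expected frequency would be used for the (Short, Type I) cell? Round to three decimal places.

71.269

Row total (Short) = 120; column total (Type I) = 117; grand total N = 197.
Expected count = (row total × column total) / N = 120 × 117 / 197 = 71.269.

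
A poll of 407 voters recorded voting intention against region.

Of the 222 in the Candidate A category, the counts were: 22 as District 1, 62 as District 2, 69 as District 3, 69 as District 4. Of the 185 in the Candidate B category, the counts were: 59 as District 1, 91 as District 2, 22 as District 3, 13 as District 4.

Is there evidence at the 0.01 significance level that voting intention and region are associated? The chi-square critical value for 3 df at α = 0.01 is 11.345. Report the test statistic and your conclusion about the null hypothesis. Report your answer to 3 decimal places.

82.233; reject H₀

Row totals: 222, 185. Column totals: 81, 153, 91, 82. Grand total N = 407.
Expected counts (row total × column total / N):
  Candidate A, District 1: 222×81/407 = 44.18182
  Candidate A, District 2: 222×153/407 = 83.45455
  Candidate A, District 3: 222×91/407 = 49.63636
  Candidate A, District 4: 222×82/407 = 44.72727
  Candidate B, District 1: 185×81/407 = 36.81818
  Candidate B, District 2: 185×153/407 = 69.54545
  Candidate B, District 3: 185×91/407 = 41.36364
  Candidate B, District 4: 185×82/407 = 37.27273
Contributions (O − E)²/E:
  (22 − 44.18182)²/44.18182 = 11.1366
  (62 − 83.45455)²/83.45455 = 5.5155
  (69 − 49.63636)²/49.63636 = 7.5539
  (69 − 44.72727)²/44.72727 = 13.1724
  (59 − 36.81818)²/36.81818 = 13.3639
  (91 − 69.54545)²/69.54545 = 6.6187
  (22 − 41.36364)²/41.36364 = 9.0647
  (13 − 37.27273)²/37.27273 = 15.8069
χ² = 11.1366 + 5.5155 + 7.5539 + 13.1724 + 13.3639 + 6.6187 + 9.0647 + 15.8069 = 82.233
df = (2−1)(4−1) = 3. Since 82.233 > 11.345, reject the null hypothesis of independence at α = 0.01.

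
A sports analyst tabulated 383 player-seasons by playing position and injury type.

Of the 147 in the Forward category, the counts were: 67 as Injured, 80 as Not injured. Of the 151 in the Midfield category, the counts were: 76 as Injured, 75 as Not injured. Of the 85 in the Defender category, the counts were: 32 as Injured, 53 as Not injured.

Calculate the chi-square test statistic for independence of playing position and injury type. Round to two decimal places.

Row totals: 147, 151, 85. Column totals: 175, 208. Grand total N = 383.
Expected counts (row total × column total / N):
  Forward, Injured: 147×175/383 = 67.167
  Forward, Not injured: 147×208/383 = 79.833
  Midfield, Injured: 151×175/383 = 68.995
  Midfield, Not injured: 151×208/383 = 82.005
  Defender, Injured: 85×175/383 = 38.838
  Defender, Not injured: 85×208/383 = 46.162
Contributions (O − E)²/E:
  (67 − 67.167)²/67.167 = 0.0004
  (80 − 79.833)²/79.833 = 0.0003
  (76 − 68.995)²/68.995 = 0.7112
  (75 − 82.005)²/82.005 = 0.5984
  (32 − 38.838)²/38.838 = 1.2039
  (53 − 46.162)²/46.162 = 1.0129
χ² = 0.0004 + 0.0003 + 0.7112 + 0.5984 + 1.2039 + 1.0129 = 3.53

3.53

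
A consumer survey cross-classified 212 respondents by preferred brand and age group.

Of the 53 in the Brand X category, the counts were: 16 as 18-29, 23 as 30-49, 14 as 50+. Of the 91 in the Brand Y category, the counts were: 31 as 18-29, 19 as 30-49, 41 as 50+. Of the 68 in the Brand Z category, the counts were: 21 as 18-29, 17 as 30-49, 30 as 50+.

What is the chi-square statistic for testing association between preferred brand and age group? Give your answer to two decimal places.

9.90

Row totals: 53, 91, 68. Column totals: 68, 59, 85. Grand total N = 212.
Expected counts (row total × column total / N):
  Brand X, 18-29: 53×68/212 = 17.000
  Brand X, 30-49: 53×59/212 = 14.750
  Brand X, 50+: 53×85/212 = 21.250
  Brand Y, 18-29: 91×68/212 = 29.189
  Brand Y, 30-49: 91×59/212 = 25.325
  Brand Y, 50+: 91×85/212 = 36.486
  Brand Z, 18-29: 68×68/212 = 21.811
  Brand Z, 30-49: 68×59/212 = 18.925
  Brand Z, 50+: 68×85/212 = 27.264
Contributions (O − E)²/E:
  (16 − 17.000)²/17.000 = 0.0588
  (23 − 14.750)²/14.750 = 4.6144
  (14 − 21.250)²/21.250 = 2.4735
  (31 − 29.189)²/29.189 = 0.1124
  (19 − 25.325)²/25.325 = 1.5797
  (41 − 36.486)²/36.486 = 0.5585
  (21 − 21.811)²/21.811 = 0.0302
  (17 − 18.925)²/18.925 = 0.1958
  (30 − 27.264)²/27.264 = 0.2746
χ² = 0.0588 + 4.6144 + 2.4735 + 0.1124 + 1.5797 + 0.5585 + 0.0302 + 0.1958 + 0.2746 = 9.90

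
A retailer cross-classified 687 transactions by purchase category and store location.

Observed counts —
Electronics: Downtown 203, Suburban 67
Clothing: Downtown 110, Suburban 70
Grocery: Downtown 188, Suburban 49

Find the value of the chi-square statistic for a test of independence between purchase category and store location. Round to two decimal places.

Row totals: 270, 180, 237. Column totals: 501, 186. Grand total N = 687.
Expected counts (row total × column total / N):
  Electronics, Downtown: 270×501/687 = 196.900
  Electronics, Suburban: 270×186/687 = 73.100
  Clothing, Downtown: 180×501/687 = 131.266
  Clothing, Suburban: 180×186/687 = 48.734
  Grocery, Downtown: 237×501/687 = 172.834
  Grocery, Suburban: 237×186/687 = 64.166
Contributions (O − E)²/E:
  (203 − 196.900)²/196.900 = 0.1890
  (67 − 73.100)²/73.100 = 0.5090
  (110 − 131.266)²/131.266 = 3.4452
  (70 − 48.734)²/48.734 = 9.2798
  (188 − 172.834)²/172.834 = 1.3308
  (49 − 64.166)²/64.166 = 3.5846
χ² = 0.1890 + 0.5090 + 3.4452 + 9.2798 + 1.3308 + 3.5846 = 18.34

18.34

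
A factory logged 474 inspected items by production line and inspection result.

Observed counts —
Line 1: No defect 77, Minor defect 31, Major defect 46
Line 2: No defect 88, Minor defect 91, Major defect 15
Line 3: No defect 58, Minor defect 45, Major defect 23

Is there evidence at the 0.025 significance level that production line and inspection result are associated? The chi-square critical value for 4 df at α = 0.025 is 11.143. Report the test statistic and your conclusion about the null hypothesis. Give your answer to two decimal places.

Row totals: 154, 194, 126. Column totals: 223, 167, 84. Grand total N = 474.
Expected counts (row total × column total / N):
  Line 1, No defect: 154×223/474 = 72.451
  Line 1, Minor defect: 154×167/474 = 54.257
  Line 1, Major defect: 154×84/474 = 27.291
  Line 2, No defect: 194×223/474 = 91.270
  Line 2, Minor defect: 194×167/474 = 68.350
  Line 2, Major defect: 194×84/474 = 34.380
  Line 3, No defect: 126×223/474 = 59.278
  Line 3, Minor defect: 126×167/474 = 44.392
  Line 3, Major defect: 126×84/474 = 22.329
Contributions (O − E)²/E:
  (77 − 72.451)²/72.451 = 0.2856
  (31 − 54.257)²/54.257 = 9.9690
  (46 − 27.291)²/27.291 = 12.8257
  (88 − 91.270)²/91.270 = 0.1172
  (91 − 68.350)²/68.350 = 7.5058
  (15 − 34.380)²/34.380 = 10.9245
  (58 − 59.278)²/59.278 = 0.0276
  (45 − 44.392)²/44.392 = 0.0083
  (23 − 22.329)²/22.329 = 0.0202
χ² = 0.2856 + 9.9690 + 12.8257 + 0.1172 + 7.5058 + 10.9245 + 0.0276 + 0.0083 + 0.0202 = 41.68
df = (3−1)(3−1) = 4. Since 41.68 > 11.143, reject the null hypothesis of independence at α = 0.025.

41.68; reject H₀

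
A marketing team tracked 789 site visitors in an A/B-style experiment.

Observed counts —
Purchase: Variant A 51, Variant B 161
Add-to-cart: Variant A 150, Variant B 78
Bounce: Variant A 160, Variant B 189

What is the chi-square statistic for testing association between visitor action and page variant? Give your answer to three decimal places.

77.088

Row totals: 212, 228, 349. Column totals: 361, 428. Grand total N = 789.
Expected counts (row total × column total / N):
  Purchase, Variant A: 212×361/789 = 96.99873
  Purchase, Variant B: 212×428/789 = 115.00127
  Add-to-cart, Variant A: 228×361/789 = 104.31939
  Add-to-cart, Variant B: 228×428/789 = 123.68061
  Bounce, Variant A: 349×361/789 = 159.68188
  Bounce, Variant B: 349×428/789 = 189.31812
Contributions (O − E)²/E:
  (51 − 96.99873)²/96.99873 = 21.8135
  (161 − 115.00127)²/115.00127 = 18.3988
  (150 − 104.31939)²/104.31939 = 20.0032
  (78 − 123.68061)²/123.68061 = 16.8718
  (160 − 159.68188)²/159.68188 = 0.0006
  (189 − 189.31812)²/189.31812 = 0.0005
χ² = 21.8135 + 18.3988 + 20.0032 + 16.8718 + 0.0006 + 0.0005 = 77.088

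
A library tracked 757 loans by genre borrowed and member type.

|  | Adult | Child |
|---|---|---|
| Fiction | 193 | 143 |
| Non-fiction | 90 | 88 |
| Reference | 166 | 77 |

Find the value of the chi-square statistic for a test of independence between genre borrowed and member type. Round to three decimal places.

14.293

Row totals: 336, 178, 243. Column totals: 449, 308. Grand total N = 757.
Expected counts (row total × column total / N):
  Fiction, Adult: 336×449/757 = 199.29194
  Fiction, Child: 336×308/757 = 136.70806
  Non-fiction, Adult: 178×449/757 = 105.57728
  Non-fiction, Child: 178×308/757 = 72.42272
  Reference, Adult: 243×449/757 = 144.13078
  Reference, Child: 243×308/757 = 98.86922
Contributions (O − E)²/E:
  (193 − 199.29194)²/199.29194 = 0.1986
  (143 − 136.70806)²/136.70806 = 0.2896
  (90 − 105.57728)²/105.57728 = 2.2983
  (88 − 72.42272)²/72.42272 = 3.3505
  (166 − 144.13078)²/144.13078 = 3.3183
  (77 − 98.86922)²/98.86922 = 4.8373
χ² = 0.1986 + 0.2896 + 2.2983 + 3.3505 + 3.3183 + 4.8373 = 14.293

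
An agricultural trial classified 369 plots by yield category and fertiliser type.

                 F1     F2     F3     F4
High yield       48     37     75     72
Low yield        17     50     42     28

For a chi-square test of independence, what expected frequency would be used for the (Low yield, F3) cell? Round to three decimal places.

Row total (Low yield) = 137; column total (F3) = 117; grand total N = 369.
Expected count = (row total × column total) / N = 137 × 117 / 369 = 43.439.

43.439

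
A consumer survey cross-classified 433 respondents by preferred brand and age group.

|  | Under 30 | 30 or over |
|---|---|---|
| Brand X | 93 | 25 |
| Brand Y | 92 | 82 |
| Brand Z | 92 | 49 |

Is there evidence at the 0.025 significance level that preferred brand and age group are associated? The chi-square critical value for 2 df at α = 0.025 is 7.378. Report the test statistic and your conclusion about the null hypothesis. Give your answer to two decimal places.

20.68; reject H₀

Row totals: 118, 174, 141. Column totals: 277, 156. Grand total N = 433.
Expected counts (row total × column total / N):
  Brand X, Under 30: 118×277/433 = 75.487
  Brand X, 30 or over: 118×156/433 = 42.513
  Brand Y, Under 30: 174×277/433 = 111.312
  Brand Y, 30 or over: 174×156/433 = 62.688
  Brand Z, Under 30: 141×277/433 = 90.201
  Brand Z, 30 or over: 141×156/433 = 50.799
Contributions (O − E)²/E:
  (93 − 75.487)²/75.487 = 4.0630
  (25 − 42.513)²/42.513 = 7.2144
  (92 − 111.312)²/111.312 = 3.3505
  (82 − 62.688)²/62.688 = 5.9494
  (92 − 90.201)²/90.201 = 0.0359
  (49 − 50.799)²/50.799 = 0.0637
χ² = 4.0630 + 7.2144 + 3.3505 + 5.9494 + 0.0359 + 0.0637 = 20.68
df = (3−1)(2−1) = 2. Since 20.68 > 7.378, reject the null hypothesis of independence at α = 0.025.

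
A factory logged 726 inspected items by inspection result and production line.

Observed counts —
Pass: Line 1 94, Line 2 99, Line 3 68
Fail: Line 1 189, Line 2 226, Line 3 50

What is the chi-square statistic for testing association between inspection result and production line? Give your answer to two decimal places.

Row totals: 261, 465. Column totals: 283, 325, 118. Grand total N = 726.
Expected counts (row total × column total / N):
  Pass, Line 1: 261×283/726 = 101.740
  Pass, Line 2: 261×325/726 = 116.839
  Pass, Line 3: 261×118/726 = 42.421
  Fail, Line 1: 465×283/726 = 181.260
  Fail, Line 2: 465×325/726 = 208.161
  Fail, Line 3: 465×118/726 = 75.579
Contributions (O − E)²/E:
  (94 − 101.740)²/101.740 = 0.5888
  (99 − 116.839)²/116.839 = 2.7237
  (68 − 42.421)²/42.421 = 15.4236
  (189 − 181.260)²/181.260 = 0.3305
  (226 − 208.161)²/208.161 = 1.5288
  (50 − 75.579)²/75.579 = 8.6570
χ² = 0.5888 + 2.7237 + 15.4236 + 0.3305 + 1.5288 + 8.6570 = 29.25

29.25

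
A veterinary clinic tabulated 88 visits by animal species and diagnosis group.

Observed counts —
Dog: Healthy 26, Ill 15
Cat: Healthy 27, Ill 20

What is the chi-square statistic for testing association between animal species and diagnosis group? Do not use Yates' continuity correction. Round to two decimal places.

Row totals: 41, 47. Column totals: 53, 35. Grand total N = 88.
Expected counts (row total × column total / N):
  Dog, Healthy: 41×53/88 = 24.693
  Dog, Ill: 41×35/88 = 16.307
  Cat, Healthy: 47×53/88 = 28.307
  Cat, Ill: 47×35/88 = 18.693
Contributions (O − E)²/E:
  (26 − 24.693)²/24.693 = 0.0692
  (15 − 16.307)²/16.307 = 0.1048
  (27 − 28.307)²/28.307 = 0.0603
  (20 − 18.693)²/18.693 = 0.0914
χ² = 0.0692 + 0.1048 + 0.0603 + 0.0914 = 0.33

0.33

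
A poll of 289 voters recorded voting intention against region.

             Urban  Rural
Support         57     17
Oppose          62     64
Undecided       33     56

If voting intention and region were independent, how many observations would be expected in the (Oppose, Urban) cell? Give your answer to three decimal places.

Row total (Oppose) = 126; column total (Urban) = 152; grand total N = 289.
Expected count = (row total × column total) / N = 126 × 152 / 289 = 66.270.

66.270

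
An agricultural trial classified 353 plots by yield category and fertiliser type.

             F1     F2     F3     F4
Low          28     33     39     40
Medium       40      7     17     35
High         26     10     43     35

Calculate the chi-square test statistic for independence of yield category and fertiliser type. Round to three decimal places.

33.441

Row totals: 140, 99, 114. Column totals: 94, 50, 99, 110. Grand total N = 353.
Expected counts (row total × column total / N):
  Low, F1: 140×94/353 = 37.2805
  Low, F2: 140×50/353 = 19.8300
  Low, F3: 140×99/353 = 39.2635
  Low, F4: 140×110/353 = 43.6261
  Medium, F1: 99×94/353 = 26.3626
  Medium, F2: 99×50/353 = 14.0227
  Medium, F3: 99×99/353 = 27.7649
  Medium, F4: 99×110/353 = 30.8499
  High, F1: 114×94/353 = 30.3569
  High, F2: 114×50/353 = 16.1473
  High, F3: 114×99/353 = 31.9717
  High, F4: 114×110/353 = 35.5241
Contributions (O − E)²/E:
  (28 − 37.2805)²/37.2805 = 2.3103
  (33 − 19.8300)²/19.8300 = 8.7468
  (39 − 39.2635)²/39.2635 = 0.0018
  (40 − 43.6261)²/43.6261 = 0.3014
  (40 − 26.3626)²/26.3626 = 7.0546
  (7 − 14.0227)²/14.0227 = 3.5170
  (17 − 27.7649)²/27.7649 = 4.1737
  (35 − 30.8499)²/30.8499 = 0.5583
  (26 − 30.3569)²/30.3569 = 0.6253
  (10 − 16.1473)²/16.1473 = 2.3403
  (43 − 31.9717)²/31.9717 = 3.8041
  (35 − 35.5241)²/35.5241 = 0.0077
χ² = 2.3103 + 8.7468 + 0.0018 + 0.3014 + 7.0546 + 3.5170 + 4.1737 + 0.5583 + 0.6253 + 2.3403 + 3.8041 + 0.0077 = 33.441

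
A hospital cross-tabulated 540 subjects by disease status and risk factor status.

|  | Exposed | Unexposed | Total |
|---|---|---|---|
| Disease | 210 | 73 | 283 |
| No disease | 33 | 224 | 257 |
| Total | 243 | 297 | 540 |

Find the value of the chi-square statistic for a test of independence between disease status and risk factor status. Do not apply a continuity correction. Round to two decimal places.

204.92

Grand total N = 540.
Expected counts (row total × column total / N):
  Disease, Exposed: 283×243/540 = 127.350
  Disease, Unexposed: 283×297/540 = 155.650
  No disease, Exposed: 257×243/540 = 115.650
  No disease, Unexposed: 257×297/540 = 141.350
Contributions (O − E)²/E:
  (210 − 127.350)²/127.350 = 53.6398
  (73 − 155.650)²/155.650 = 43.8871
  (33 − 115.650)²/115.650 = 59.0663
  (224 − 141.350)²/141.350 = 48.3270
χ² = 53.6398 + 43.8871 + 59.0663 + 48.3270 = 204.92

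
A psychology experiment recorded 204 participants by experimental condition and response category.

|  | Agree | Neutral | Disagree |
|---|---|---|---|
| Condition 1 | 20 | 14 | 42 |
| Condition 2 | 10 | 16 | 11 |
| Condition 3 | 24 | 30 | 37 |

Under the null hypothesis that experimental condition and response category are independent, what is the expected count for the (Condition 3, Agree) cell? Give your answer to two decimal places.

24.09

Row total (Condition 3) = 91; column total (Agree) = 54; grand total N = 204.
Expected count = (row total × column total) / N = 91 × 54 / 204 = 24.09.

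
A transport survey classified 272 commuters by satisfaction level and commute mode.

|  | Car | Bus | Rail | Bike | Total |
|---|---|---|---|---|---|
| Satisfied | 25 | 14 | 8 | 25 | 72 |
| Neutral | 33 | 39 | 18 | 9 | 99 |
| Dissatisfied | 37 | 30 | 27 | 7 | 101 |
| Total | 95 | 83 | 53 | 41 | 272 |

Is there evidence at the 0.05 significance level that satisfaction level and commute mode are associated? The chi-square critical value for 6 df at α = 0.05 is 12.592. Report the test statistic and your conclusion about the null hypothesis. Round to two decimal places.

Grand total N = 272.
Expected counts (row total × column total / N):
  Satisfied, Car: 72×95/272 = 25.147
  Satisfied, Bus: 72×83/272 = 21.971
  Satisfied, Rail: 72×53/272 = 14.029
  Satisfied, Bike: 72×41/272 = 10.853
  Neutral, Car: 99×95/272 = 34.577
  Neutral, Bus: 99×83/272 = 30.210
  Neutral, Rail: 99×53/272 = 19.290
  Neutral, Bike: 99×41/272 = 14.923
  Dissatisfied, Car: 101×95/272 = 35.276
  Dissatisfied, Bus: 101×83/272 = 30.820
  Dissatisfied, Rail: 101×53/272 = 19.680
  Dissatisfied, Bike: 101×41/272 = 15.224
Contributions (O − E)²/E:
  (25 − 25.147)²/25.147 = 0.0009
  (14 − 21.971)²/21.971 = 2.8919
  (8 − 14.029)²/14.029 = 2.5910
  (25 − 10.853)²/10.853 = 18.4408
  (33 − 34.577)²/34.577 = 0.0719
  (39 − 30.210)²/30.210 = 2.5576
  (18 − 19.290)²/19.290 = 0.0863
  (9 − 14.923)²/14.923 = 2.3509
  (37 − 35.276)²/35.276 = 0.0843
  (30 − 30.820)²/30.820 = 0.0218
  (27 − 19.680)²/19.680 = 2.7227
  (7 − 15.224)²/15.224 = 4.4426
χ² = 0.0009 + 2.8919 + 2.5910 + 18.4408 + 0.0719 + 2.5576 + 0.0863 + 2.3509 + 0.0843 + 0.0218 + 2.7227 + 4.4426 = 36.26
df = (3−1)(4−1) = 6. Since 36.26 > 12.592, reject the null hypothesis of independence at α = 0.05.

36.26; reject H₀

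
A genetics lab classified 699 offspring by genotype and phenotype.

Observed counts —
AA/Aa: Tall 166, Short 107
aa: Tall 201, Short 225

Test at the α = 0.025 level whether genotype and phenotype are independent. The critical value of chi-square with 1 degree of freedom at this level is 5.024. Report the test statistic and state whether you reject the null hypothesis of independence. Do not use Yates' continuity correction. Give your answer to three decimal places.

12.382; reject H₀

Row totals: 273, 426. Column totals: 367, 332. Grand total N = 699.
Expected counts (row total × column total / N):
  AA/Aa, Tall: 273×367/699 = 143.3348
  AA/Aa, Short: 273×332/699 = 129.6652
  aa, Tall: 426×367/699 = 223.6652
  aa, Short: 426×332/699 = 202.3348
Contributions (O − E)²/E:
  (166 − 143.3348)²/143.3348 = 3.5840
  (107 − 129.6652)²/129.6652 = 3.9618
  (201 − 223.6652)²/223.6652 = 2.2968
  (225 − 202.3348)²/202.3348 = 2.5389
χ² = 3.5840 + 3.9618 + 2.2968 + 2.5389 = 12.382
df = (2−1)(2−1) = 1. Since 12.382 > 5.024, reject the null hypothesis of independence at α = 0.025.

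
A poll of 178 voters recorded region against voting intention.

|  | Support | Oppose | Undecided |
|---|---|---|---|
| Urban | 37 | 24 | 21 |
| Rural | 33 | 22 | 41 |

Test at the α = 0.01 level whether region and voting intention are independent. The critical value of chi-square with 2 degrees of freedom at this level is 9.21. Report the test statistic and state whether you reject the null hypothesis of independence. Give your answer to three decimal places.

Row totals: 82, 96. Column totals: 70, 46, 62. Grand total N = 178.
Expected counts (row total × column total / N):
  Urban, Support: 82×70/178 = 32.24719
  Urban, Oppose: 82×46/178 = 21.19101
  Urban, Undecided: 82×62/178 = 28.56180
  Rural, Support: 96×70/178 = 37.75281
  Rural, Oppose: 96×46/178 = 24.80899
  Rural, Undecided: 96×62/178 = 33.43820
Contributions (O − E)²/E:
  (37 − 32.24719)²/32.24719 = 0.7005
  (24 − 21.19101)²/21.19101 = 0.3723
  (21 − 28.56180)²/28.56180 = 2.0020
  (33 − 37.75281)²/37.75281 = 0.5983
  (22 − 24.80899)²/24.80899 = 0.3180
  (41 − 33.43820)²/33.43820 = 1.7100
χ² = 0.7005 + 0.3723 + 2.0020 + 0.5983 + 0.3180 + 1.7100 = 5.701
df = (2−1)(3−1) = 2. Since 5.701 < 9.21, fail to reject the null hypothesis of independence at α = 0.01.

5.701; fail to reject H₀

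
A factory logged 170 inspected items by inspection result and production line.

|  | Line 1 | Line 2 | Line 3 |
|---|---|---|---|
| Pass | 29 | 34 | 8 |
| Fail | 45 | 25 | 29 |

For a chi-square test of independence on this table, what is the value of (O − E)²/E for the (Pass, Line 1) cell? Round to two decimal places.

0.12

Row total (Pass) = 71; column total (Line 1) = 74; N = 170.
Expected count E = 71 × 74 / 170 = 30.906.
Contribution = (O − E)²/E = (29 − 30.906)² / 30.906 = 0.12.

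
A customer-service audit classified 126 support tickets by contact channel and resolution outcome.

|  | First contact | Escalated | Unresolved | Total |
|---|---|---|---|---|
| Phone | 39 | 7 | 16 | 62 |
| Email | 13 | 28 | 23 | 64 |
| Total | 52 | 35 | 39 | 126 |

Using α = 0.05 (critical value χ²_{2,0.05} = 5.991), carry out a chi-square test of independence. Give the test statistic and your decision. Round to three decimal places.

26.831; reject H₀

Grand total N = 126.
Expected counts (row total × column total / N):
  Phone, First contact: 62×52/126 = 25.5873
  Phone, Escalated: 62×35/126 = 17.2222
  Phone, Unresolved: 62×39/126 = 19.1905
  Email, First contact: 64×52/126 = 26.4127
  Email, Escalated: 64×35/126 = 17.7778
  Email, Unresolved: 64×39/126 = 19.8095
Contributions (O − E)²/E:
  (39 − 25.5873)²/25.5873 = 7.0309
  (7 − 17.2222)²/17.2222 = 6.0674
  (16 − 19.1905)²/19.1905 = 0.5304
  (13 − 26.4127)²/26.4127 = 6.8111
  (28 − 17.7778)²/17.7778 = 5.8777
  (23 − 19.8095)²/19.8095 = 0.5139
χ² = 7.0309 + 6.0674 + 0.5304 + 6.8111 + 5.8777 + 0.5139 = 26.831
df = (2−1)(3−1) = 2. Since 26.831 > 5.991, reject the null hypothesis of independence at α = 0.05.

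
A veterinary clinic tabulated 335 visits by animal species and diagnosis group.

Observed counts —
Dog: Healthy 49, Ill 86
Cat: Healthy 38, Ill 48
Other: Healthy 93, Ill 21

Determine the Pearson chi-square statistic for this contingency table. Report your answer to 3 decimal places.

55.219

Row totals: 135, 86, 114. Column totals: 180, 155. Grand total N = 335.
Expected counts (row total × column total / N):
  Dog, Healthy: 135×180/335 = 72.5373
  Dog, Ill: 135×155/335 = 62.4627
  Cat, Healthy: 86×180/335 = 46.2090
  Cat, Ill: 86×155/335 = 39.7910
  Other, Healthy: 114×180/335 = 61.2537
  Other, Ill: 114×155/335 = 52.7463
Contributions (O − E)²/E:
  (49 − 72.5373)²/72.5373 = 7.6375
  (86 − 62.4627)²/62.4627 = 8.8694
  (38 − 46.2090)²/46.2090 = 1.4583
  (48 − 39.7910)²/39.7910 = 1.6935
  (93 − 61.2537)²/61.2537 = 16.4533
  (21 − 52.7463)²/52.7463 = 19.1071
χ² = 7.6375 + 8.8694 + 1.4583 + 1.6935 + 16.4533 + 19.1071 = 55.219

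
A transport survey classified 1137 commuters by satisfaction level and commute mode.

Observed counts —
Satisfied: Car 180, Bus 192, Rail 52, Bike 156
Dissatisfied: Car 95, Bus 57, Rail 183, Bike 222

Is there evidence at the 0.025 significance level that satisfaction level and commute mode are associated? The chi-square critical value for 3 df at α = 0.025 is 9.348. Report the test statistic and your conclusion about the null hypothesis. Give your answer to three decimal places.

Row totals: 580, 557. Column totals: 275, 249, 235, 378. Grand total N = 1137.
Expected counts (row total × column total / N):
  Satisfied, Car: 580×275/1137 = 140.2814
  Satisfied, Bus: 580×249/1137 = 127.0185
  Satisfied, Rail: 580×235/1137 = 119.8769
  Satisfied, Bike: 580×378/1137 = 192.8232
  Dissatisfied, Car: 557×275/1137 = 134.7186
  Dissatisfied, Bus: 557×249/1137 = 121.9815
  Dissatisfied, Rail: 557×235/1137 = 115.1231
  Dissatisfied, Bike: 557×378/1137 = 185.1768
Contributions (O − E)²/E:
  (180 − 140.2814)²/140.2814 = 11.2457
  (192 − 127.0185)²/127.0185 = 33.2439
  (52 − 119.8769)²/119.8769 = 38.4334
  (156 − 192.8232)²/192.8232 = 7.0321
  (95 − 134.7186)²/134.7186 = 11.7101
  (57 − 121.9815)²/121.9815 = 34.6167
  (183 − 115.1231)²/115.1231 = 40.0204
  (222 − 185.1768)²/185.1768 = 7.3225
χ² = 11.2457 + 33.2439 + 38.4334 + 7.0321 + 11.7101 + 34.6167 + 40.0204 + 7.3225 = 183.625
df = (2−1)(4−1) = 3. Since 183.625 > 9.348, reject the null hypothesis of independence at α = 0.025.

183.625; reject H₀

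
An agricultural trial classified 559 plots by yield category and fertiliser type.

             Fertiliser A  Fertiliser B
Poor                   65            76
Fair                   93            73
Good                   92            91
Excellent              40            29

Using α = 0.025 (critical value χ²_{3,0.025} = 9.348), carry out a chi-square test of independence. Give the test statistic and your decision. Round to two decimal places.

Row totals: 141, 166, 183, 69. Column totals: 290, 269. Grand total N = 559.
Expected counts (row total × column total / N):
  Poor, Fertiliser A: 141×290/559 = 73.148
  Poor, Fertiliser B: 141×269/559 = 67.852
  Fair, Fertiliser A: 166×290/559 = 86.118
  Fair, Fertiliser B: 166×269/559 = 79.882
  Good, Fertiliser A: 183×290/559 = 94.937
  Good, Fertiliser B: 183×269/559 = 88.063
  Excellent, Fertiliser A: 69×290/559 = 35.796
  Excellent, Fertiliser B: 69×269/559 = 33.204
Contributions (O − E)²/E:
  (65 − 73.148)²/73.148 = 0.9076
  (76 − 67.852)²/67.852 = 0.9785
  (93 − 86.118)²/86.118 = 0.5500
  (73 − 79.882)²/79.882 = 0.5929
  (92 − 94.937)²/94.937 = 0.0909
  (91 − 88.063)²/88.063 = 0.0980
  (40 − 35.796)²/35.796 = 0.4937
  (29 − 33.204)²/33.204 = 0.5323
χ² = 0.9076 + 0.9785 + 0.5500 + 0.5929 + 0.0909 + 0.0980 + 0.4937 + 0.5323 = 4.24
df = (4−1)(2−1) = 3. Since 4.24 < 9.348, fail to reject the null hypothesis of independence at α = 0.025.

4.24; fail to reject H₀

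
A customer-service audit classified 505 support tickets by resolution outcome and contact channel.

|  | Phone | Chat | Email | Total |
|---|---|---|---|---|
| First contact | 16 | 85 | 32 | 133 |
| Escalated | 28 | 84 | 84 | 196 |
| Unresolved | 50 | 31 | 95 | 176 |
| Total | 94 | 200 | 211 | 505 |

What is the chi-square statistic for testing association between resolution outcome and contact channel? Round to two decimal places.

72.31

Grand total N = 505.
Expected counts (row total × column total / N):
  First contact, Phone: 133×94/505 = 24.756
  First contact, Chat: 133×200/505 = 52.673
  First contact, Email: 133×211/505 = 55.570
  Escalated, Phone: 196×94/505 = 36.483
  Escalated, Chat: 196×200/505 = 77.624
  Escalated, Email: 196×211/505 = 81.893
  Unresolved, Phone: 176×94/505 = 32.760
  Unresolved, Chat: 176×200/505 = 69.703
  Unresolved, Email: 176×211/505 = 73.537
Contributions (O − E)²/E:
  (16 − 24.756)²/24.756 = 3.0969
  (85 − 52.673)²/52.673 = 19.8400
  (32 − 55.570)²/55.570 = 9.9972
  (28 − 36.483)²/36.483 = 1.9725
  (84 − 77.624)²/77.624 = 0.5237
  (84 − 81.893)²/81.893 = 0.0542
  (50 − 32.760)²/32.760 = 9.0726
  (31 − 69.703)²/69.703 = 21.4901
  (95 − 73.537)²/73.537 = 6.2643
χ² = 3.0969 + 19.8400 + 9.9972 + 1.9725 + 0.5237 + 0.0542 + 9.0726 + 21.4901 + 6.2643 = 72.31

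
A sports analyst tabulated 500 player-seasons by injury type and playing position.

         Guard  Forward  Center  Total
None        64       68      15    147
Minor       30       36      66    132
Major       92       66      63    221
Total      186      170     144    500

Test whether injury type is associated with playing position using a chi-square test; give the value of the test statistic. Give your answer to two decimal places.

57.81

Grand total N = 500.
Expected counts (row total × column total / N):
  None, Guard: 147×186/500 = 54.684
  None, Forward: 147×170/500 = 49.980
  None, Center: 147×144/500 = 42.336
  Minor, Guard: 132×186/500 = 49.104
  Minor, Forward: 132×170/500 = 44.880
  Minor, Center: 132×144/500 = 38.016
  Major, Guard: 221×186/500 = 82.212
  Major, Forward: 221×170/500 = 75.140
  Major, Center: 221×144/500 = 63.648
Contributions (O − E)²/E:
  (64 − 54.684)²/54.684 = 1.5871
  (68 − 49.980)²/49.980 = 6.4970
  (15 − 42.336)²/42.336 = 17.6506
  (30 − 49.104)²/49.104 = 7.4324
  (36 − 44.880)²/44.880 = 1.7570
  (66 − 38.016)²/38.016 = 20.5993
  (92 − 82.212)²/82.212 = 1.1653
  (66 − 75.140)²/75.140 = 1.1118
  (63 − 63.648)²/63.648 = 0.0066
χ² = 1.5871 + 6.4970 + 17.6506 + 7.4324 + 1.7570 + 20.5993 + 1.1653 + 1.1118 + 0.0066 = 57.81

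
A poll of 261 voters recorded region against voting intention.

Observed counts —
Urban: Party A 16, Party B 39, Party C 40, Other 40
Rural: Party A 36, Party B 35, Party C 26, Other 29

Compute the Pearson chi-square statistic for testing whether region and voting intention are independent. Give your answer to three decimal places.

Row totals: 135, 126. Column totals: 52, 74, 66, 69. Grand total N = 261.
Expected counts (row total × column total / N):
  Urban, Party A: 135×52/261 = 26.8966
  Urban, Party B: 135×74/261 = 38.2759
  Urban, Party C: 135×66/261 = 34.1379
  Urban, Other: 135×69/261 = 35.6897
  Rural, Party A: 126×52/261 = 25.1034
  Rural, Party B: 126×74/261 = 35.7241
  Rural, Party C: 126×66/261 = 31.8621
  Rural, Other: 126×69/261 = 33.3103
Contributions (O − E)²/E:
  (16 − 26.8966)²/26.8966 = 4.4145
  (39 − 38.2759)²/38.2759 = 0.0137
  (40 − 34.1379)²/34.1379 = 1.0066
  (40 − 35.6897)²/35.6897 = 0.5206
  (36 − 25.1034)²/25.1034 = 4.7299
  (35 − 35.7241)²/35.7241 = 0.0147
  (26 − 31.8621)²/31.8621 = 1.0785
  (29 − 33.3103)²/33.3103 = 0.5577
χ² = 4.4145 + 0.0137 + 1.0066 + 0.5206 + 4.7299 + 0.0147 + 1.0785 + 0.5577 = 12.336

12.336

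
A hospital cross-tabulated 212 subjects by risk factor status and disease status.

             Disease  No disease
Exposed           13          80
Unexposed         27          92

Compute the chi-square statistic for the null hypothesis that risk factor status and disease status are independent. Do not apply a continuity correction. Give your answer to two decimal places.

Row totals: 93, 119. Column totals: 40, 172. Grand total N = 212.
Expected counts (row total × column total / N):
  Exposed, Disease: 93×40/212 = 17.547
  Exposed, No disease: 93×172/212 = 75.453
  Unexposed, Disease: 119×40/212 = 22.453
  Unexposed, No disease: 119×172/212 = 96.547
Contributions (O − E)²/E:
  (13 − 17.547)²/17.547 = 1.1783
  (80 − 75.453)²/75.453 = 0.2740
  (27 − 22.453)²/22.453 = 0.9208
  (92 − 96.547)²/96.547 = 0.2141
χ² = 1.1783 + 0.2740 + 0.9208 + 0.2141 = 2.59

2.59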